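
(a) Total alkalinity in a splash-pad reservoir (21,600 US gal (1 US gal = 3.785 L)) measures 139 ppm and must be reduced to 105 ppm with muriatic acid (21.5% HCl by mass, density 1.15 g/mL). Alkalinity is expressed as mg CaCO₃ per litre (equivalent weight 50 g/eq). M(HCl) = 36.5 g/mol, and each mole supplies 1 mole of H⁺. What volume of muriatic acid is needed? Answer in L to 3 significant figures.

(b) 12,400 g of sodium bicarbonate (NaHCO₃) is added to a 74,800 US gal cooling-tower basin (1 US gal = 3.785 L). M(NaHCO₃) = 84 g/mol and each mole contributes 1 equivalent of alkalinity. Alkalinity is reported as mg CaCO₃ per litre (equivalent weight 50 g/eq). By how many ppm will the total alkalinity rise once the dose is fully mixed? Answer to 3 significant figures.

(a) 8.21 L; (b) 26.1 ppm

(a) Volume: 21,600 US gal × 3.785 L/gal = 81,756 L.
(a) Alkalinity to neutralize: (139 − 105) = 34 mg/L as CaCO₃ × 81,756 L = 2780 g as CaCO₃.
(a) Equivalents of H⁺ required: 2780 ÷ 50 g/eq = 55.59 eq = 55.59 mol HCl.
(a) Mass of HCl: 55.59 × 36.5 = 2029 g.
(a) Mass of 21.5% solution: 2029 / 0.215 = 9438 g.
(a) Volume: 9438 g ÷ 1.15 g/mL = 8207 mL.

(b) Volume: 74,800 US gal × 3.785 L/gal = 283,118 L.
(b) Moles of NaHCO₃: 12,400 g ÷ 84 g/mol = 147.6 mol → 147.6 eq of alkalinity.
(b) As CaCO₃: 147.6 eq × 50 g/eq = 7381 g.
(b) Rise: 7381 g / 283,118 L × 1000 = 26.07 mg/L.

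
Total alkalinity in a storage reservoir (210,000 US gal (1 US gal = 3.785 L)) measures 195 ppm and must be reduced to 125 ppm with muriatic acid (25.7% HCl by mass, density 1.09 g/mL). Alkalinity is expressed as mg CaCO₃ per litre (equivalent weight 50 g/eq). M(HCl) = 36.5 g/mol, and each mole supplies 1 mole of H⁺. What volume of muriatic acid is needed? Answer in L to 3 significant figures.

145 L

Volume: 210,000 US gal × 3.785 L/gal = 794,850 L.
Alkalinity to neutralize: (195 − 125) = 70 mg/L as CaCO₃ × 794,850 L = 55,640 g as CaCO₃.
Equivalents of H⁺ required: 55,640 ÷ 50 g/eq = 1113 eq = 1113 mol HCl.
Mass of HCl: 1113 × 36.5 = 40,620 g.
Mass of 25.7% solution: 40,620 / 0.257 = 158,000 g.
Volume: 158,000 g ÷ 1.09 g/mL = 145,000 mL.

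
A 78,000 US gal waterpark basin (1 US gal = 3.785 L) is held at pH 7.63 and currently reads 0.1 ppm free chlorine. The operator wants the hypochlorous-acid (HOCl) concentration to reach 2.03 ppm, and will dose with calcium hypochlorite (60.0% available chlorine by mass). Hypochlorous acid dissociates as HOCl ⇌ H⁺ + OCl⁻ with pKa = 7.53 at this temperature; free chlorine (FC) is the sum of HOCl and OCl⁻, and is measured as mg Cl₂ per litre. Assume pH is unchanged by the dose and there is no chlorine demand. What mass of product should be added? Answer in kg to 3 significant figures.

2.21 kg

Volume: 78,000 US gal × 3.785 L/gal = 295,230 L.
[OCl⁻]/[HOCl] = 10^(pH − pKa) = 10^(7.63 − 7.53) = 1.259; fraction as HOCl = 1/(1 + 1.259) = 0.4427.
Free chlorine required for 2.03 ppm HOCl: 2.03 / 0.4427 = 4.586 ppm.
FC to add: 4.586 − 0.1 = 4.486 mg/L as Cl₂.
Cl₂ equivalent: 4.486 mg/L × 295,230 L = 1324 g.
Product at 60.0% available Cl: 1324 / 0.6 = 2207 g.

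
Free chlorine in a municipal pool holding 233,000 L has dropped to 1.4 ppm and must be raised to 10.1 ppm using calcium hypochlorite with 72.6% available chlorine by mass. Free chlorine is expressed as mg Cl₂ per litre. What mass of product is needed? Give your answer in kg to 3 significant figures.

Chlorine deficit: 10.1 − 1.4 = 8.7 ppm = 8.7 mg/L as Cl₂.
Cl₂ equivalent needed: 8.7 mg/L × 233,000 L = 2,027,000 mg = 2027 g.
Product at 72.6% available chlorine: 2027 / 0.726 = 2792 g.

2.79 kg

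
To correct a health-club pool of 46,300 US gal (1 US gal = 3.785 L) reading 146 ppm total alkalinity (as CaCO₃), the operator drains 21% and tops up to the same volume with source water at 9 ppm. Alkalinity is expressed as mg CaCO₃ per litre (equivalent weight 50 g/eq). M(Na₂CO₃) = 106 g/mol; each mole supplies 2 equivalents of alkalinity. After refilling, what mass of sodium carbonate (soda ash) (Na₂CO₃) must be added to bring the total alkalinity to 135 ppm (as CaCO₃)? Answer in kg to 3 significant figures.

Volume: 46,300 US gal × 3.785 L/gal = 175,246 L.
After draining 21% and refilling: 146 × 0.79 + 9 × 0.21 = 117.23 ppm.
Deficit to target: 135 − 117.23 = 17.77 mg/L.
As CaCO₃: 17.77 mg/L × 175,246 L = 3114 g; ÷ 50 g/eq ÷ 2 = 31.14 mol Na₂CO₃.
Mass: 31.14 × 106 = 3301 g.

3.30 kg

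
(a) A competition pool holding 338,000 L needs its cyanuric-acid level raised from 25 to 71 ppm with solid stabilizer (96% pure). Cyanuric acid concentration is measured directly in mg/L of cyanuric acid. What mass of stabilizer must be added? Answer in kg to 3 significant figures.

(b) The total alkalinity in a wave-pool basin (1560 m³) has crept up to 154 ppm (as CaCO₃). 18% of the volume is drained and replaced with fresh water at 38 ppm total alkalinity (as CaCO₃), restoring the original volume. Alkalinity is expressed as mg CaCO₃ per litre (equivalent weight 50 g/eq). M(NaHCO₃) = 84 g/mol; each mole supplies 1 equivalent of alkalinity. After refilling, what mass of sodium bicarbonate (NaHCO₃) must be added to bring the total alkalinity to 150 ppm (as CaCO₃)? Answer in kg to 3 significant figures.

(a) 16.2 kg; (b) 44.2 kg

(a) CYA to add: (71 − 25) = 46 mg/L × 338,000 L = 15,550 g cyanuric acid.
(a) At 96% purity: 15,550 / 0.96 = 16,200 g product.

(b) Volume: 1560 m³ = 1,560,000 L.
(b) After draining 18% and refilling: 154 × 0.82 + 38 × 0.18 = 133.12 ppm.
(b) Deficit to target: 150 − 133.12 = 16.88 mg/L.
(b) As CaCO₃: 16.88 mg/L × 1,560,000 L = 26,330 g; ÷ 50 g/eq ÷ 1 = 526.7 mol NaHCO₃.
(b) Mass: 526.7 × 84 = 44,240 g.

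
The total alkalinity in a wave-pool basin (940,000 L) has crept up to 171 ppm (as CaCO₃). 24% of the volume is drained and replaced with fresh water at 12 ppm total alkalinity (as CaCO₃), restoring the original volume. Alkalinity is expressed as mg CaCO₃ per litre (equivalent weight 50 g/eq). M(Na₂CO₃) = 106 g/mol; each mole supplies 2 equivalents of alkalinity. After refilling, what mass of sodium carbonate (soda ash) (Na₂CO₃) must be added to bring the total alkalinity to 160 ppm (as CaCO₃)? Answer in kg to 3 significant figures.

After draining 24% and refilling: 171 × 0.76 + 12 × 0.24 = 132.84 ppm.
Deficit to target: 160 − 132.84 = 27.16 mg/L.
As CaCO₃: 27.16 mg/L × 940,000 L = 25,530 g; ÷ 50 g/eq ÷ 2 = 255.3 mol Na₂CO₃.
Mass: 255.3 × 106 = 27,060 g.

27.1 kg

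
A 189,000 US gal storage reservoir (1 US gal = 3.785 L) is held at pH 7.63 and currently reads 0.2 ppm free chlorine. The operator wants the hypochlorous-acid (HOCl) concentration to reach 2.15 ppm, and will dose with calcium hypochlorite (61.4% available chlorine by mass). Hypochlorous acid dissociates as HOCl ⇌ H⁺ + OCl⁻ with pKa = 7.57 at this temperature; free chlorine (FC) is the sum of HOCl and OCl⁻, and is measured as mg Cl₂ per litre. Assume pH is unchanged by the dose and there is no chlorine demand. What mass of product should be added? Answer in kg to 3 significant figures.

Volume: 189,000 US gal × 3.785 L/gal = 715,365 L.
[OCl⁻]/[HOCl] = 10^(pH − pKa) = 10^(7.63 − 7.57) = 1.148; fraction as HOCl = 1/(1 + 1.148) = 0.4655.
Free chlorine required for 2.15 ppm HOCl: 2.15 / 0.4655 = 4.619 ppm.
FC to add: 4.619 − 0.2 = 4.419 mg/L as Cl₂.
Cl₂ equivalent: 4.419 mg/L × 715,365 L = 3161 g.
Product at 61.4% available Cl: 3161 / 0.614 = 5148 g.

5.15 kg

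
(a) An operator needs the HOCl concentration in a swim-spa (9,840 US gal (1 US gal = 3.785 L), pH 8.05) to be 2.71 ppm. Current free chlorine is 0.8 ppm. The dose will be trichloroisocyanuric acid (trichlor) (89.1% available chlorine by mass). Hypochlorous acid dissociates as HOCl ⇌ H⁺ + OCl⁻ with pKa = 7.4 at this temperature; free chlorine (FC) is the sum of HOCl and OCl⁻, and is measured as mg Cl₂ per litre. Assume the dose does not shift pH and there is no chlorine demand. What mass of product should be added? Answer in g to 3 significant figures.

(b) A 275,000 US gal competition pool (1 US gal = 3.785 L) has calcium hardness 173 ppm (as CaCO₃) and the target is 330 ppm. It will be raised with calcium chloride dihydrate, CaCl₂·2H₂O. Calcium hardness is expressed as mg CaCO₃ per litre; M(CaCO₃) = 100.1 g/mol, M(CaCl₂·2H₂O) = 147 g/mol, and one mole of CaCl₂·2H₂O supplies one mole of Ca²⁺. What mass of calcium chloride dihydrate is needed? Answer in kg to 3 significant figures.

(a) 586 g; (b) 240 kg

(a) Volume: 9,840 US gal × 3.785 L/gal = 37,244 L.
(a) [OCl⁻]/[HOCl] = 10^(pH − pKa) = 10^(8.05 − 7.4) = 4.467; fraction as HOCl = 1/(1 + 4.467) = 0.1829.
(a) Free chlorine required for 2.71 ppm HOCl: 2.71 / 0.1829 = 14.82 ppm.
(a) FC to add: 14.82 − 0.8 = 14.02 mg/L as Cl₂.
(a) Cl₂ equivalent: 14.02 mg/L × 37,244 L = 522 g.
(a) Product at 89.1% available Cl: 522 / 0.891 = 585.8 g.

(b) Volume: 275,000 US gal × 3.785 L/gal = 1,040,875 L.
(b) Hardness to add: (330 − 173) = 157 mg/L as CaCO₃ × 1,040,875 L = 163,400 g as CaCO₃.
(b) Moles of Ca²⁺ (1 mol Ca²⁺ ≡ 1 mol CaCO₃): 163,400 / 100.1 g/mol = 1633 mol.
(b) Mass of CaCl₂·2H₂O: 1633 × 147 = 240,000 g.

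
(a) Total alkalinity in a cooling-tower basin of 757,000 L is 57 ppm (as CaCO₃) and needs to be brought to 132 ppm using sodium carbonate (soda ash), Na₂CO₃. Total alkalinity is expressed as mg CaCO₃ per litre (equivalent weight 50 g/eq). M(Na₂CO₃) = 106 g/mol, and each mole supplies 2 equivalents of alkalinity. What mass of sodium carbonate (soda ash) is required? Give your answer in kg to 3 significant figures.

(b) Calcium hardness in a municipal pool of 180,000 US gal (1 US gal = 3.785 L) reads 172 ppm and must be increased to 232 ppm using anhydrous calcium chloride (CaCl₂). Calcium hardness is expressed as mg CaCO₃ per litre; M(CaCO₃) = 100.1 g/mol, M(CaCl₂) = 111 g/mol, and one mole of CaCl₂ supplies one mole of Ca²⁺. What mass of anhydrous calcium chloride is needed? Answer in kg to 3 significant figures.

(a) 60.2 kg; (b) 45.3 kg

(a) Alkalinity to add: (132 − 57) = 75 mg/L as CaCO₃ × 757,000 L = 56,780 g as CaCO₃.
(a) Equivalents: 56,780 g ÷ 50 g/eq = 1136 eq.
(a) Each mole of Na₂CO₃ supplies 2 eq, so 1136 / 2 = 567.8 mol.
(a) Mass: 567.8 mol × 106 g/mol = 60,180 g.

(b) Volume: 180,000 US gal × 3.785 L/gal = 681,300 L.
(b) Hardness to add: (232 − 172) = 60 mg/L as CaCO₃ × 681,300 L = 40,880 g as CaCO₃.
(b) Moles of Ca²⁺ (1 mol Ca²⁺ ≡ 1 mol CaCO₃): 40,880 / 100.1 g/mol = 408.4 mol.
(b) Mass of CaCl₂: 408.4 × 111 = 45,330 g.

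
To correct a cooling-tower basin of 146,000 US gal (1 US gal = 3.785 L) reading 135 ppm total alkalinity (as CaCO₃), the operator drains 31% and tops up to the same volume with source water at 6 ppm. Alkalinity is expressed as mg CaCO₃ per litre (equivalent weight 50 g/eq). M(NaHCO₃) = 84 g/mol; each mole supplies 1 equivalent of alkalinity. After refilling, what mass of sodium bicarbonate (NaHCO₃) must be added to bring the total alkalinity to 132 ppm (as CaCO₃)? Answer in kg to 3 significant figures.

34.3 kg

Volume: 146,000 US gal × 3.785 L/gal = 552,610 L.
After draining 31% and refilling: 135 × 0.69 + 6 × 0.31 = 95.01 ppm.
Deficit to target: 132 − 95.01 = 36.99 mg/L.
As CaCO₃: 36.99 mg/L × 552,610 L = 20,440 g; ÷ 50 g/eq ÷ 1 = 408.8 mol NaHCO₃.
Mass: 408.8 × 84 = 34,340 g.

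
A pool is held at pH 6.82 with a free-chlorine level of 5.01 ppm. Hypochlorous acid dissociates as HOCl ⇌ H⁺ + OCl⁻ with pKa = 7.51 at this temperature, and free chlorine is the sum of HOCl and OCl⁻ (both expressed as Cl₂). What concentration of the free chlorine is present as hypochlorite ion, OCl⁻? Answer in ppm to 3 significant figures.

0.849 ppm

[OCl⁻]/[HOCl] = 10^(pH − pKa) = 10^(6.82 − 7.51) = 10^-0.69 = 0.2042.
Fraction as HOCl = 1 / (1 + 0.2042) = 0.8304.
OCl⁻ = (1 − 0.8304) × 5.01 ppm = 0.8495 ppm.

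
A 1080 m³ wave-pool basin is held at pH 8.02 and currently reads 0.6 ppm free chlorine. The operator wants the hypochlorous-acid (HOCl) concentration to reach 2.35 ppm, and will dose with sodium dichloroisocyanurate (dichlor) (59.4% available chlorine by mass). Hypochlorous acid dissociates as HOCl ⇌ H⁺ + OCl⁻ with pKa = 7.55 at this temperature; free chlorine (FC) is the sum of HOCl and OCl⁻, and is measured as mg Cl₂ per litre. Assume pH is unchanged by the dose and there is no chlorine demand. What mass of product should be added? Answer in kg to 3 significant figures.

15.8 kg

Volume: 1080 m³ = 1,080,000 L.
[OCl⁻]/[HOCl] = 10^(pH − pKa) = 10^(8.02 − 7.55) = 2.951; fraction as HOCl = 1/(1 + 2.951) = 0.2531.
Free chlorine required for 2.35 ppm HOCl: 2.35 / 0.2531 = 9.285 ppm.
FC to add: 9.285 − 0.6 = 8.685 mg/L as Cl₂.
Cl₂ equivalent: 8.685 mg/L × 1,080,000 L = 9380 g.
Product at 59.4% available Cl: 9380 / 0.594 = 15,790 g.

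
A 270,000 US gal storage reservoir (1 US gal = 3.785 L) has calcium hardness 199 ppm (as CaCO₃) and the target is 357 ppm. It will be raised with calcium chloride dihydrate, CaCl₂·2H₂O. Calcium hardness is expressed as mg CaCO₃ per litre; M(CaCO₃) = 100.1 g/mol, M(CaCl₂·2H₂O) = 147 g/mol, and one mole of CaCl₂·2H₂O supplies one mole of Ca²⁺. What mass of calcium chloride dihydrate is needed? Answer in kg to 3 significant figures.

237 kg

Volume: 270,000 US gal × 3.785 L/gal = 1,021,950 L.
Hardness to add: (357 − 199) = 158 mg/L as CaCO₃ × 1,021,950 L = 161,500 g as CaCO₃.
Moles of Ca²⁺ (1 mol Ca²⁺ ≡ 1 mol CaCO₃): 161,500 / 100.1 g/mol = 1613 mol.
Mass of CaCl₂·2H₂O: 1613 × 147 = 237,100 g.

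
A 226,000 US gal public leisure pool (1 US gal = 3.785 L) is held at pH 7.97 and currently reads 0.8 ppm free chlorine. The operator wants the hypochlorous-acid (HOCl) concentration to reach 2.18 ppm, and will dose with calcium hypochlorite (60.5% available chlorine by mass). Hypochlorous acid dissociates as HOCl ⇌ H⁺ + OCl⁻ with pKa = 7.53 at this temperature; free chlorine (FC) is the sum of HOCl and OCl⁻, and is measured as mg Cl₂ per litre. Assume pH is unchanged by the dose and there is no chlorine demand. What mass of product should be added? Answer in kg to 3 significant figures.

10.4 kg

Volume: 226,000 US gal × 3.785 L/gal = 855,410 L.
[OCl⁻]/[HOCl] = 10^(pH − pKa) = 10^(7.97 − 7.53) = 2.754; fraction as HOCl = 1/(1 + 2.754) = 0.2664.
Free chlorine required for 2.18 ppm HOCl: 2.18 / 0.2664 = 8.184 ppm.
FC to add: 8.184 − 0.8 = 7.384 mg/L as Cl₂.
Cl₂ equivalent: 7.384 mg/L × 855,410 L = 6317 g.
Product at 60.5% available Cl: 6317 / 0.605 = 10,440 g.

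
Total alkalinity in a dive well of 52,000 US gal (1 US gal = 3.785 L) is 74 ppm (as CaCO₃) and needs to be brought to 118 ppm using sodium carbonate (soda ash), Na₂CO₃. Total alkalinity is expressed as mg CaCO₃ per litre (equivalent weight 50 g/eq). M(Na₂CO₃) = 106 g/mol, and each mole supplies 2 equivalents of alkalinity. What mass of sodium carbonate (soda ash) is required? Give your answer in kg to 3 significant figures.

Volume: 52,000 US gal × 3.785 L/gal = 196,820 L.
Alkalinity to add: (118 − 74) = 44 mg/L as CaCO₃ × 196,820 L = 8660 g as CaCO₃.
Equivalents: 8660 g ÷ 50 g/eq = 173.2 eq.
Each mole of Na₂CO₃ supplies 2 eq, so 173.2 / 2 = 86.6 mol.
Mass: 86.6 mol × 106 g/mol = 9180 g.

9.18 kg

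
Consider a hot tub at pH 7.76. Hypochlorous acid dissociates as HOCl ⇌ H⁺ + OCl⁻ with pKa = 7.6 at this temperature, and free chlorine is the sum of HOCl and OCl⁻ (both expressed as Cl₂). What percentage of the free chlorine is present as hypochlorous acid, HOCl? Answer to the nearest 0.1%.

[OCl⁻]/[HOCl] = 10^(pH − pKa) = 10^(7.76 − 7.6) = 10^0.16 = 1.445.
Fraction as HOCl = 1 / (1 + 1.445) = 0.4089.

40.9%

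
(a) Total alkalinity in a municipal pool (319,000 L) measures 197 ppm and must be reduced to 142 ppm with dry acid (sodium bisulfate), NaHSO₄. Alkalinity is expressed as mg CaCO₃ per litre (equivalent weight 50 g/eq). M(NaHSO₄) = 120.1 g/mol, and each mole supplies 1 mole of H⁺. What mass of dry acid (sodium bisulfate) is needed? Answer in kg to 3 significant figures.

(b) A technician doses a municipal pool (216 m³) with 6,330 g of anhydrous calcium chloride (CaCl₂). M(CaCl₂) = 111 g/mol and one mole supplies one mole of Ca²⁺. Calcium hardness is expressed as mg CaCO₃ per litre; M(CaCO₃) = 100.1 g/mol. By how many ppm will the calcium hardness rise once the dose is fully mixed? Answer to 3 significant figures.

(a) 42.1 kg; (b) 26.4 ppm

(a) Alkalinity to neutralize: (197 − 142) = 55 mg/L as CaCO₃ × 319,000 L = 17,540 g as CaCO₃.
(a) Equivalents of H⁺ required: 17,540 ÷ 50 g/eq = 350.9 eq = 350.9 mol NaHSO₄.
(a) Mass of NaHSO₄: 350.9 × 120.1 = 42,140 g.

(b) Volume: 216 m³ = 216,000 L.
(b) Moles of Ca²⁺: 6,330 g ÷ 111 g/mol = 57.03 mol.
(b) As CaCO₃: 57.03 mol × 100.1 g/mol = 5708 g.
(b) Rise: 5708 g / 216,000 L × 1000 = 26.43 mg/L.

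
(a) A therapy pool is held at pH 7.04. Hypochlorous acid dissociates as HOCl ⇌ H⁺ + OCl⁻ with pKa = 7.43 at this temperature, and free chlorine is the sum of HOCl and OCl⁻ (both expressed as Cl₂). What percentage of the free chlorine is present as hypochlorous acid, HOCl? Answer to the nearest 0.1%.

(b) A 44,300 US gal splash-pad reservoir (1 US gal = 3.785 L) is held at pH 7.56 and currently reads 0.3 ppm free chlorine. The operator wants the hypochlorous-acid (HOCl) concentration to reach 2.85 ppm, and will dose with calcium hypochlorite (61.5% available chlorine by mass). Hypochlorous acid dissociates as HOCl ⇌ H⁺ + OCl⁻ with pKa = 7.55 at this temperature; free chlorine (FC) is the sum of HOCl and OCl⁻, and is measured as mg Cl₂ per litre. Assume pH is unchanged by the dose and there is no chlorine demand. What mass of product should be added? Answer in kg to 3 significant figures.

(a) [OCl⁻]/[HOCl] = 10^(pH − pKa) = 10^(7.04 − 7.43) = 10^-0.39 = 0.4074.
(a) Fraction as HOCl = 1 / (1 + 0.4074) = 0.7105.

(b) Volume: 44,300 US gal × 3.785 L/gal = 167,676 L.
(b) [OCl⁻]/[HOCl] = 10^(pH − pKa) = 10^(7.56 − 7.55) = 1.023; fraction as HOCl = 1/(1 + 1.023) = 0.4942.
(b) Free chlorine required for 2.85 ppm HOCl: 2.85 / 0.4942 = 5.766 ppm.
(b) FC to add: 5.766 − 0.3 = 5.466 mg/L as Cl₂.
(b) Cl₂ equivalent: 5.466 mg/L × 167,676 L = 916.6 g.
(b) Product at 61.5% available Cl: 916.6 / 0.615 = 1490 g.

(a) 71.1%; (b) 1.49 kg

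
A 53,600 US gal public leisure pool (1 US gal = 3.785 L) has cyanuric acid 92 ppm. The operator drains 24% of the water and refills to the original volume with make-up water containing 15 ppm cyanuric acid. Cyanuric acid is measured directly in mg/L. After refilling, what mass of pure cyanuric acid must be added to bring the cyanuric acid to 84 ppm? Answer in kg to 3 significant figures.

2.13 kg

Volume: 53,600 US gal × 3.785 L/gal = 202,876 L.
After draining 24% and refilling: 92 × 0.76 + 15 × 0.24 = 73.52 ppm.
Deficit to target: 84 − 73.52 = 10.48 mg/L.
Mass: 10.48 mg/L × 202,876 L = 2126 g cyanuric acid.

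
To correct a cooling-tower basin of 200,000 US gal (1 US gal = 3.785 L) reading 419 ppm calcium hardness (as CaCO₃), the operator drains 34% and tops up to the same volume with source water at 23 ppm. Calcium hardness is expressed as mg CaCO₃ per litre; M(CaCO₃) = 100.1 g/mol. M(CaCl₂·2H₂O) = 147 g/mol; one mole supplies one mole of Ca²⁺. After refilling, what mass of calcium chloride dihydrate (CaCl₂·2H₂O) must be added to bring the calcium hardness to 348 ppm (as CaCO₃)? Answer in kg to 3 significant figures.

Volume: 200,000 US gal × 3.785 L/gal = 757,000 L.
After draining 34% and refilling: 419 × 0.66 + 23 × 0.34 = 284.36 ppm.
Deficit to target: 348 − 284.36 = 63.64 mg/L.
As CaCO₃: 63.64 mg/L × 757,000 L = 48,180 g; ÷ 100.1 = 481.3 mol Ca²⁺.
Mass: 481.3 × 147 = 70,750 g.

70.7 kg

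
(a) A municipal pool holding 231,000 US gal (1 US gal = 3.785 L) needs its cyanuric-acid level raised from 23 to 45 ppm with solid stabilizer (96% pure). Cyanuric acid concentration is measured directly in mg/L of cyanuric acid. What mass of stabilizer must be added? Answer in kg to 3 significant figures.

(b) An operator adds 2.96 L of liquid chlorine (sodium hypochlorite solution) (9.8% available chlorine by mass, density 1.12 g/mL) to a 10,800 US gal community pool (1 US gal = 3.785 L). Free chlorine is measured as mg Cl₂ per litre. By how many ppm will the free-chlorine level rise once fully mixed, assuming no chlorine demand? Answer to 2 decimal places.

(a) Volume: 231,000 US gal × 3.785 L/gal = 874,335 L.
(a) CYA to add: (45 − 23) = 22 mg/L × 874,335 L = 19,240 g cyanuric acid.
(a) At 96% purity: 19,240 / 0.96 = 20,040 g product.

(b) Volume: 10,800 US gal × 3.785 L/gal = 40,878 L.
(b) Mass of solution: 2.96 L × 1000 mL/L × 1.12 g/mL = 3315 g.
(b) Available chlorine delivered: 3315 g × 0.098 = 324.9 g as Cl₂.
(b) Concentration rise: 324.9 g / 40,878 L = 7.948 mg/L = 7.95 ppm.

(a) 20.0 kg; (b) 7.95 ppm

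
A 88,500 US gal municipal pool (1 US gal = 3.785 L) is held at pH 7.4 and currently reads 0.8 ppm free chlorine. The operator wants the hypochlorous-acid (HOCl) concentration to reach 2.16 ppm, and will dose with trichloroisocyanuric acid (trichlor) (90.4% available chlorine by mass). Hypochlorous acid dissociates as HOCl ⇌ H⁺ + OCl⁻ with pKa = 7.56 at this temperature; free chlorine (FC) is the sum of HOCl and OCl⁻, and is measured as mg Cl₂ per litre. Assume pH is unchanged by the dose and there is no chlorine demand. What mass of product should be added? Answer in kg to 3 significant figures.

1.06 kg

Volume: 88,500 US gal × 3.785 L/gal = 334,972 L.
[OCl⁻]/[HOCl] = 10^(pH − pKa) = 10^(7.4 − 7.56) = 0.6918; fraction as HOCl = 1/(1 + 0.6918) = 0.5911.
Free chlorine required for 2.16 ppm HOCl: 2.16 / 0.5911 = 3.654 ppm.
FC to add: 3.654 − 0.8 = 2.854 mg/L as Cl₂.
Cl₂ equivalent: 2.854 mg/L × 334,972 L = 956.1 g.
Product at 90.4% available Cl: 956.1 / 0.904 = 1058 g.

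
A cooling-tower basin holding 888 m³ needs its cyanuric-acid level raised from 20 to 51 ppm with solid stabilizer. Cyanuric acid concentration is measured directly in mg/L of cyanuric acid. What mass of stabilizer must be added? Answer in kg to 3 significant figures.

Volume: 888 m³ = 888,000 L.
CYA to add: (51 − 20) = 31 mg/L × 888,000 L = 27,530 g cyanuric acid.

27.5 kg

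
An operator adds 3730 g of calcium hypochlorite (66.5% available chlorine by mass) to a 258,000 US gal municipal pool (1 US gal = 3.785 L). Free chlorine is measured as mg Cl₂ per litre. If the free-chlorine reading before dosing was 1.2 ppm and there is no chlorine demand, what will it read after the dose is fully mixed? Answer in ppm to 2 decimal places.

Volume: 258,000 US gal × 3.785 L/gal = 976,530 L.
Available chlorine delivered: 3730 g × 0.665 = 2480 g as Cl₂.
Concentration rise: 2480 g / 976,530 L = 2.54 mg/L = 2.54 ppm.
Final FC: 1.2 + 2.54 = 3.74 ppm.

3.74 ppm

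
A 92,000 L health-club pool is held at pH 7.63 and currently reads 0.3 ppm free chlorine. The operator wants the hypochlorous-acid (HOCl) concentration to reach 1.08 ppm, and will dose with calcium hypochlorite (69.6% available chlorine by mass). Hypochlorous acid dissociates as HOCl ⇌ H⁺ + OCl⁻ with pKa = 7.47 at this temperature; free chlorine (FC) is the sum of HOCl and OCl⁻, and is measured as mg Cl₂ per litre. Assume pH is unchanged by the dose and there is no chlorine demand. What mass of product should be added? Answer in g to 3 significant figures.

309 g

[OCl⁻]/[HOCl] = 10^(pH − pKa) = 10^(7.63 − 7.47) = 1.445; fraction as HOCl = 1/(1 + 1.445) = 0.4089.
Free chlorine required for 1.08 ppm HOCl: 1.08 / 0.4089 = 2.641 ppm.
FC to add: 2.641 − 0.3 = 2.341 mg/L as Cl₂.
Cl₂ equivalent: 2.341 mg/L × 92,000 L = 215.4 g.
Product at 69.6% available Cl: 215.4 / 0.696 = 309.5 g.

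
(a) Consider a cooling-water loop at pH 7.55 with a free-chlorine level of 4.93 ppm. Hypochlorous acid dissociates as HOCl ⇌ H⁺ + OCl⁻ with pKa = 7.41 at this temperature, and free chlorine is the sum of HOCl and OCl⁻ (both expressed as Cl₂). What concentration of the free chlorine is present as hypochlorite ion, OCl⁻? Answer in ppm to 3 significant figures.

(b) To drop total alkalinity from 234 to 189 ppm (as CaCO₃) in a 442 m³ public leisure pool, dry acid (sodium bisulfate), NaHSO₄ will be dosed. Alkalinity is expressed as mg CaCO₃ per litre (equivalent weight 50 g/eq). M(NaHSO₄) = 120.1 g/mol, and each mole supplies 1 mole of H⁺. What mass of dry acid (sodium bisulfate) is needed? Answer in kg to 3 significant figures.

(a) [OCl⁻]/[HOCl] = 10^(pH − pKa) = 10^(7.55 − 7.41) = 10^0.14 = 1.38.
(a) Fraction as HOCl = 1 / (1 + 1.38) = 0.4201.
(a) OCl⁻ = (1 − 0.4201) × 4.93 ppm = 2.859 ppm.

(b) Volume: 442 m³ = 442,000 L.
(b) Alkalinity to neutralize: (234 − 189) = 45 mg/L as CaCO₃ × 442,000 L = 19,890 g as CaCO₃.
(b) Equivalents of H⁺ required: 19,890 ÷ 50 g/eq = 397.8 eq = 397.8 mol NaHSO₄.
(b) Mass of NaHSO₄: 397.8 × 120.1 = 47,780 g.

(a) 2.86 ppm; (b) 47.8 kg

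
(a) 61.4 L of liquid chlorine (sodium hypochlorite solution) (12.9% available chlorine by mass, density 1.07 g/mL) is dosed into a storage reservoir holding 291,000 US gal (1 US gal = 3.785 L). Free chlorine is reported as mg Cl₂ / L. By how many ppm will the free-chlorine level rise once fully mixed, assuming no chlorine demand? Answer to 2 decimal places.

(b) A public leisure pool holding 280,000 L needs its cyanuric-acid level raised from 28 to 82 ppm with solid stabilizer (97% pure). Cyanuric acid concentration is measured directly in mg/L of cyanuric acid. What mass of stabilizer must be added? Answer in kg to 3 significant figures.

(a) 7.69 ppm; (b) 15.6 kg

(a) Volume: 291,000 US gal × 3.785 L/gal = 1,101,435 L.
(a) Mass of solution: 61.4 L × 1000 mL/L × 1.07 g/mL = 65,700 g.
(a) Available chlorine delivered: 65,700 g × 0.129 = 8475 g as Cl₂.
(a) Concentration rise: 8475 g / 1,101,435 L = 7.695 mg/L = 7.69 ppm.

(b) CYA to add: (82 − 28) = 54 mg/L × 280,000 L = 15,120 g cyanuric acid.
(b) At 97% purity: 15,120 / 0.97 = 15,590 g product.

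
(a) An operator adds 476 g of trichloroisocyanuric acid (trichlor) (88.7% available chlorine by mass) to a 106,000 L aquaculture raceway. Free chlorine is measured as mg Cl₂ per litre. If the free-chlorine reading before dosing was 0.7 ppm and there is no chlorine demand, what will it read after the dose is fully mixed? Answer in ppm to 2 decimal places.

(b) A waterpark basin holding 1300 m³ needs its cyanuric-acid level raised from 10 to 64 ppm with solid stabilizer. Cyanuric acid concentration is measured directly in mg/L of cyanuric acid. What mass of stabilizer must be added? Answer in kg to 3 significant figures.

(a) Available chlorine delivered: 476 g × 0.887 = 422.2 g as Cl₂.
(a) Concentration rise: 422.2 g / 106,000 L = 3.983 mg/L = 3.98 ppm.
(a) Final FC: 0.7 + 3.98 = 4.68 ppm.

(b) Volume: 1300 m³ = 1,300,000 L.
(b) CYA to add: (64 − 10) = 54 mg/L × 1,300,000 L = 70,200 g cyanuric acid.

(a) 4.68 ppm; (b) 70.2 kg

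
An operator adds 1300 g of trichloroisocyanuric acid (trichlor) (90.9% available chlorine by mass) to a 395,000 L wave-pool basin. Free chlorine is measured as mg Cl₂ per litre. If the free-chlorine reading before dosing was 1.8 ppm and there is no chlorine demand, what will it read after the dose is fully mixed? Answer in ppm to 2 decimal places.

4.79 ppm

Available chlorine delivered: 1300 g × 0.909 = 1182 g as Cl₂.
Concentration rise: 1182 g / 395,000 L = 2.992 mg/L = 2.99 ppm.
Final FC: 1.8 + 2.99 = 4.79 ppm.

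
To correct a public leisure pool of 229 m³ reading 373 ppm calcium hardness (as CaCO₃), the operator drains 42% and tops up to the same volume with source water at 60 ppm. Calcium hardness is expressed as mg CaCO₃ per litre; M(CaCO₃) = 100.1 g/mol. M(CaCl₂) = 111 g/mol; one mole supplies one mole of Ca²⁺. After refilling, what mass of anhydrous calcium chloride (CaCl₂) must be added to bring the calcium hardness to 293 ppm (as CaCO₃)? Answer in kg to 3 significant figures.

13.1 kg

Volume: 229 m³ = 229,000 L.
After draining 42% and refilling: 373 × 0.58 + 60 × 0.42 = 241.54 ppm.
Deficit to target: 293 − 241.54 = 51.46 mg/L.
As CaCO₃: 51.46 mg/L × 229,000 L = 11,780 g; ÷ 100.1 = 117.7 mol Ca²⁺.
Mass: 117.7 × 111 = 13,070 g.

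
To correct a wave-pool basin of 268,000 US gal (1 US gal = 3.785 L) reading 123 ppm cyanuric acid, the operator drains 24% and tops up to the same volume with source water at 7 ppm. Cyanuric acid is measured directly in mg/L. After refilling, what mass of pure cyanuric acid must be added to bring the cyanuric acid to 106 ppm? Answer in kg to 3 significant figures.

11.0 kg

Volume: 268,000 US gal × 3.785 L/gal = 1,014,380 L.
After draining 24% and refilling: 123 × 0.76 + 7 × 0.24 = 95.16 ppm.
Deficit to target: 106 − 95.16 = 10.84 mg/L.
Mass: 10.84 mg/L × 1,014,380 L = 11,000 g cyanuric acid.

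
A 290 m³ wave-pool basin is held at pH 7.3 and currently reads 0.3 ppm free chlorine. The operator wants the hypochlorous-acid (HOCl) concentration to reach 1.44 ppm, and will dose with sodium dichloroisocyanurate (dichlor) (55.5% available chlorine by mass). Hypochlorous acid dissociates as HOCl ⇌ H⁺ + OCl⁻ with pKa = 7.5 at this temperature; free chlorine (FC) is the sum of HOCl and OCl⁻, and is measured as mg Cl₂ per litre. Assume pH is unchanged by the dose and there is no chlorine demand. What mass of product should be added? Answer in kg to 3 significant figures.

1.07 kg

Volume: 290 m³ = 290,000 L.
[OCl⁻]/[HOCl] = 10^(pH − pKa) = 10^(7.3 − 7.5) = 0.631; fraction as HOCl = 1/(1 + 0.631) = 0.6131.
Free chlorine required for 1.44 ppm HOCl: 1.44 / 0.6131 = 2.349 ppm.
FC to add: 2.349 − 0.3 = 2.049 mg/L as Cl₂.
Cl₂ equivalent: 2.049 mg/L × 290,000 L = 594.1 g.
Product at 55.5% available Cl: 594.1 / 0.555 = 1070 g.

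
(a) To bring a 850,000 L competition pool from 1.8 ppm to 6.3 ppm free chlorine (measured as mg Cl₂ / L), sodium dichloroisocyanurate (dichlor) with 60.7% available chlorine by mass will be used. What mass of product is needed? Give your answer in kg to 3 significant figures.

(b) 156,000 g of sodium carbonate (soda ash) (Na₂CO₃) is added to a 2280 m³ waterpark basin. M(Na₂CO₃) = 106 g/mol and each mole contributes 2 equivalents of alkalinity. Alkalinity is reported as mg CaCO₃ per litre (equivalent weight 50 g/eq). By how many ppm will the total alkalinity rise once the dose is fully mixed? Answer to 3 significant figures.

(a) 6.30 kg; (b) 64.5 ppm

(a) Chlorine deficit: 6.3 − 1.8 = 4.5 ppm = 4.5 mg/L as Cl₂.
(a) Cl₂ equivalent needed: 4.5 mg/L × 850,000 L = 3,825,000 mg = 3825 g.
(a) Product at 60.7% available chlorine: 3825 / 0.607 = 6301 g.

(b) Volume: 2280 m³ = 2,280,000 L.
(b) Moles of Na₂CO₃: 156,000 g ÷ 106 g/mol = 1472 mol → 2943 eq of alkalinity.
(b) As CaCO₃: 2943 eq × 50 g/eq = 147,200 g.
(b) Rise: 147,200 g / 2,280,000 L × 1000 = 64.55 mg/L.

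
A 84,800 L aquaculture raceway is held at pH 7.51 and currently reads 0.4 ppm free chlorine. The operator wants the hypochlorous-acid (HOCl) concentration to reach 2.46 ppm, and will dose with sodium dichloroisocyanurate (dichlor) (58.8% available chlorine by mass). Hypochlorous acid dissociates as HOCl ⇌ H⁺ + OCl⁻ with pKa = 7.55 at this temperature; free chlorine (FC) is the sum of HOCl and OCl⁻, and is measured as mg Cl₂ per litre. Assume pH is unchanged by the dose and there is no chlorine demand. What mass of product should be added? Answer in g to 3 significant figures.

621 g

[OCl⁻]/[HOCl] = 10^(pH − pKa) = 10^(7.51 − 7.55) = 0.912; fraction as HOCl = 1/(1 + 0.912) = 0.523.
Free chlorine required for 2.46 ppm HOCl: 2.46 / 0.523 = 4.704 ppm.
FC to add: 4.704 − 0.4 = 4.304 mg/L as Cl₂.
Cl₂ equivalent: 4.304 mg/L × 84,800 L = 364.9 g.
Product at 58.8% available Cl: 364.9 / 0.588 = 620.6 g.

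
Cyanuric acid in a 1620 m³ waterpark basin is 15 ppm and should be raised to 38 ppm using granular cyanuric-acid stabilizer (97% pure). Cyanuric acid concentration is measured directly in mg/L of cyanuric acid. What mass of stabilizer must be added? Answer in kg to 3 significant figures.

Volume: 1620 m³ = 1,620,000 L.
CYA to add: (38 − 15) = 23 mg/L × 1,620,000 L = 37,260 g cyanuric acid.
At 97% purity: 37,260 / 0.97 = 38,410 g product.

38.4 kg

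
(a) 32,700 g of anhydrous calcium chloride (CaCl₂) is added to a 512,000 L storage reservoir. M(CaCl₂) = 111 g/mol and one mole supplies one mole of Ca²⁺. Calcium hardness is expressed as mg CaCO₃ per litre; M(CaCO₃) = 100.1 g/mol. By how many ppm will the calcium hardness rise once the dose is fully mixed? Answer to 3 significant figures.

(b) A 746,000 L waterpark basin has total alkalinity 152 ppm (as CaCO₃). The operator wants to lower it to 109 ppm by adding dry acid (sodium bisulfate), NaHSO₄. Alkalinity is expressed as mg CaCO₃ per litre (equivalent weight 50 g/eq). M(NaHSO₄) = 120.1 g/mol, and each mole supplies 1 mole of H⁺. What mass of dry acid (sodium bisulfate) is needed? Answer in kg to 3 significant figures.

(a) 57.6 ppm; (b) 77.1 kg

(a) Moles of Ca²⁺: 32,700 g ÷ 111 g/mol = 294.6 mol.
(a) As CaCO₃: 294.6 mol × 100.1 g/mol = 29,490 g.
(a) Rise: 29,490 g / 512,000 L × 1000 = 57.6 mg/L.

(b) Alkalinity to neutralize: (152 − 109) = 43 mg/L as CaCO₃ × 746,000 L = 32,080 g as CaCO₃.
(b) Equivalents of H⁺ required: 32,080 ÷ 50 g/eq = 641.6 eq = 641.6 mol NaHSO₄.
(b) Mass of NaHSO₄: 641.6 × 120.1 = 77,050 g.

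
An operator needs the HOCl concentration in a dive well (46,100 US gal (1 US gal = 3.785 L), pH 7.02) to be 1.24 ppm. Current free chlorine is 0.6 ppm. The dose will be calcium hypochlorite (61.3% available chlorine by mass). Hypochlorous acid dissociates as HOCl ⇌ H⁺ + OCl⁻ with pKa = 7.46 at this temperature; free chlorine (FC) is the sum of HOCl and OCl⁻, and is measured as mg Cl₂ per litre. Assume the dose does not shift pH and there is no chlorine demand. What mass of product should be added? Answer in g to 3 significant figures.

Volume: 46,100 US gal × 3.785 L/gal = 174,488 L.
[OCl⁻]/[HOCl] = 10^(pH − pKa) = 10^(7.02 − 7.46) = 0.3631; fraction as HOCl = 1/(1 + 0.3631) = 0.7336.
Free chlorine required for 1.24 ppm HOCl: 1.24 / 0.7336 = 1.69 ppm.
FC to add: 1.69 − 0.6 = 1.09 mg/L as Cl₂.
Cl₂ equivalent: 1.09 mg/L × 174,488 L = 190.2 g.
Product at 61.3% available Cl: 190.2 / 0.613 = 310.3 g.

310 g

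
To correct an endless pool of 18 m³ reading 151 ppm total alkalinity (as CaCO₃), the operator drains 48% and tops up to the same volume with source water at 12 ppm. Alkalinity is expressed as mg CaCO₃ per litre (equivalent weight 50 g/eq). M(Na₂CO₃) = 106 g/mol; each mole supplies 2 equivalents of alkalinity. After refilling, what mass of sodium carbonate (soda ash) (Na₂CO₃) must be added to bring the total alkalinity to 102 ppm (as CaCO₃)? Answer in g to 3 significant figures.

338 g

Volume: 18 m³ = 18,000 L.
After draining 48% and refilling: 151 × 0.52 + 12 × 0.48 = 84.28 ppm.
Deficit to target: 102 − 84.28 = 17.72 mg/L.
As CaCO₃: 17.72 mg/L × 18,000 L = 319 g; ÷ 50 g/eq ÷ 2 = 3.19 mol Na₂CO₃.
Mass: 3.19 × 106 = 338.1 g.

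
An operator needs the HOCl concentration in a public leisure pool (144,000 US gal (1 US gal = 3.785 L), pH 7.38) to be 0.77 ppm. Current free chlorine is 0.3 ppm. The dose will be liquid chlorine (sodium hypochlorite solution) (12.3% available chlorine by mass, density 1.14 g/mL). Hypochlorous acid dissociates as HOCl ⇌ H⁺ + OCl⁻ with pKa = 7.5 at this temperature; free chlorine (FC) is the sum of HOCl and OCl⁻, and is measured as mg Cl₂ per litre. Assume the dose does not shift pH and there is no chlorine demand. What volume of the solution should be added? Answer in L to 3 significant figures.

Volume: 144,000 US gal × 3.785 L/gal = 545,040 L.
[OCl⁻]/[HOCl] = 10^(pH − pKa) = 10^(7.38 − 7.5) = 0.7586; fraction as HOCl = 1/(1 + 0.7586) = 0.5686.
Free chlorine required for 0.77 ppm HOCl: 0.77 / 0.5686 = 1.354 ppm.
FC to add: 1.354 − 0.3 = 1.054 mg/L as Cl₂.
Cl₂ equivalent: 1.054 mg/L × 545,040 L = 574.5 g.
Product at 12.3% available Cl: 574.5 / 0.123 = 4671 g.
Volume: 4671 g ÷ 1.14 g/mL = 4097 mL.

4.10 L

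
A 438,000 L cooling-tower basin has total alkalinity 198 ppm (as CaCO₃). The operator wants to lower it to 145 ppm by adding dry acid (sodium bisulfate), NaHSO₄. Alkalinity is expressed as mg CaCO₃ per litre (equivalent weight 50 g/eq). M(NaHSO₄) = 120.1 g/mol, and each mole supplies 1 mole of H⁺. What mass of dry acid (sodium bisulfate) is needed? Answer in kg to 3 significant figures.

55.8 kg

Alkalinity to neutralize: (198 − 145) = 53 mg/L as CaCO₃ × 438,000 L = 23,210 g as CaCO₃.
Equivalents of H⁺ required: 23,210 ÷ 50 g/eq = 464.3 eq = 464.3 mol NaHSO₄.
Mass of NaHSO₄: 464.3 × 120.1 = 55,760 g.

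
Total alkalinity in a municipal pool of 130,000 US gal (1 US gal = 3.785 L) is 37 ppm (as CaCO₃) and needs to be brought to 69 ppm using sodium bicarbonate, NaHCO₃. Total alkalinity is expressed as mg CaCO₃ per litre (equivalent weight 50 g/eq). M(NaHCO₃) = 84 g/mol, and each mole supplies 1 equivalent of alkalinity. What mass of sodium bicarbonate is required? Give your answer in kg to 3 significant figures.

26.5 kg

Volume: 130,000 US gal × 3.785 L/gal = 492,050 L.
Alkalinity to add: (69 − 37) = 32 mg/L as CaCO₃ × 492,050 L = 15,750 g as CaCO₃.
Equivalents: 15,750 g ÷ 50 g/eq = 314.9 eq.
NaHCO₃ supplies 1 eq per mole → 314.9 mol.
Mass: 314.9 mol × 84 g/mol = 26,450 g.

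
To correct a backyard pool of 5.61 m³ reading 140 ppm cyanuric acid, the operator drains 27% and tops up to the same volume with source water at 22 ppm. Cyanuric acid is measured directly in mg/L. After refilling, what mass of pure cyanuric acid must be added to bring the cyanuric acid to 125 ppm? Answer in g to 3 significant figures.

94.6 g

Volume: 5.61 m³ = 5,610 L.
After draining 27% and refilling: 140 × 0.73 + 22 × 0.27 = 108.14 ppm.
Deficit to target: 125 − 108.14 = 16.86 mg/L.
Mass: 16.86 mg/L × 5,610 L = 94.58 g cyanuric acid.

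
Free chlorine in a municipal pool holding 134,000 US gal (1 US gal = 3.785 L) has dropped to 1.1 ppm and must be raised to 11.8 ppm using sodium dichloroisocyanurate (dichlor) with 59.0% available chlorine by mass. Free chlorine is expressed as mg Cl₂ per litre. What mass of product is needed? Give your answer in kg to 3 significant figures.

9.20 kg

Volume: 134,000 US gal × 3.785 L/gal = 507,190 L.
Chlorine deficit: 11.8 − 1.1 = 10.7 ppm = 10.7 mg/L as Cl₂.
Cl₂ equivalent needed: 10.7 mg/L × 507,190 L = 5,427,000 mg = 5427 g.
Product at 59.0% available chlorine: 5427 / 0.59 = 9198 g.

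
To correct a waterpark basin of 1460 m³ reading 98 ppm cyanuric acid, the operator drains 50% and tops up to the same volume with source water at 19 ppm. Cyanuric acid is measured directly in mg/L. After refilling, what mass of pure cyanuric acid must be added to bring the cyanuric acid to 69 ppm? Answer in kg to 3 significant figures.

15.3 kg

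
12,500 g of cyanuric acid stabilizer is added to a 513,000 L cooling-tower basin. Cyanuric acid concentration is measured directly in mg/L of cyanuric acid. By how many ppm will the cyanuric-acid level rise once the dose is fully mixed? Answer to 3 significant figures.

24.4 ppm

Rise: 12,500 g / 513,000 L × 1000 = 24.37 mg/L.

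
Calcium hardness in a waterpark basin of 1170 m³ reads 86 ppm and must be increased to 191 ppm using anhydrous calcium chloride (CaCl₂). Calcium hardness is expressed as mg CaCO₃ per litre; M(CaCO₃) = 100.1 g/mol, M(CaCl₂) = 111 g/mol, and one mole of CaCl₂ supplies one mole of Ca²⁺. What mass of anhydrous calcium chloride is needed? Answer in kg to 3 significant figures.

Volume: 1170 m³ = 1,170,000 L.
Hardness to add: (191 − 86) = 105 mg/L as CaCO₃ × 1,170,000 L = 122,800 g as CaCO₃.
Moles of Ca²⁺ (1 mol Ca²⁺ ≡ 1 mol CaCO₃): 122,800 / 100.1 g/mol = 1227 mol.
Mass of CaCl₂: 1227 × 111 = 136,200 g.

136 kg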